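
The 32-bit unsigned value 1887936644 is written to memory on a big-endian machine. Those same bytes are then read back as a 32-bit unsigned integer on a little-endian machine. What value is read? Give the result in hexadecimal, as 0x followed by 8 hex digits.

0x84A08770

1887936644 in 32-bit hexadecimal is 0x7087A084.
Stored big-endian, the bytes at ascending addresses are 70 87 A0 84.
Read back as little-endian, the first byte is least significant, giving 0x84A08770.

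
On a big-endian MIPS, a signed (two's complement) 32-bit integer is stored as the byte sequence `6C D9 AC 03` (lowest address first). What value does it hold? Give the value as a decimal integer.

In big-endian order the high byte comes first in memory.
The bytes are already most-significant first: 0x6CD9AC03.
0x6CD9AC03 = 1826204675.

1826204675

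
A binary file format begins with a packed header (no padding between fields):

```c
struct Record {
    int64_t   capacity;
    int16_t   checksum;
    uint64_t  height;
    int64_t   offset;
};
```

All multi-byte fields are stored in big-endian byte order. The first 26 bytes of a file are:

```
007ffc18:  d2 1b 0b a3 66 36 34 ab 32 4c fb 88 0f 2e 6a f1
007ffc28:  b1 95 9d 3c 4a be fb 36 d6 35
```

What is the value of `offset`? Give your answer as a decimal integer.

-7116731127033309643

`offset` follows `capacity` (8 B), `checksum` (2 B), `height` (8 B), so it starts at offset 8 + 2 + 8 = 18 and occupies 8 bytes.
Bytes at offsets 18..25: 9D 3C 4A BE FB 36 D6 35.
Big-endian: lowest address holds the most-significant byte.
The bytes are already most-significant first: 0x9D3C4ABEFB36D635.
Top bit is set, so as a signed 64-bit value this is 0x9D3C4ABEFB36D635 − 2^64 = -7116731127033309643.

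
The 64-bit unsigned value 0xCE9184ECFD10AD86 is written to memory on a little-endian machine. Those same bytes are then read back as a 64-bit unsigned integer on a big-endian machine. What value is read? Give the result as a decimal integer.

9704431454834168270

Stored little-endian, the bytes at ascending addresses are 86 AD 10 FD EC 84 91 CE.
Read back as big-endian, the last byte is least significant, giving 0x86AD10FDEC8491CE.
0x86AD10FDEC8491CE = 9704431454834168270.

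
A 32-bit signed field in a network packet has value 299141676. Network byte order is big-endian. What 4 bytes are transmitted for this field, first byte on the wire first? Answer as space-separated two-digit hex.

299141676 in hexadecimal, padded to 32 bits, is 0x11D48A2C.
Split into bytes (most-significant first): 11 D4 8A 2C.
Big-endian: lowest address holds the most-significant byte.
So the memory order matches the most-significant-first order: 11 D4 8A 2C.

11 D4 8A 2C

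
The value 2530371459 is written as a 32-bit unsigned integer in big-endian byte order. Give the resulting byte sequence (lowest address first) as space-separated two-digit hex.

2530371459 in hexadecimal, padded to 32 bits, is 0x96D26783.
Split into bytes (most-significant first): 96 D2 67 83.
Big-endian stores the most-significant byte at the lowest address.
So the memory order matches the most-significant-first order: 96 D2 67 83.

96 D2 67 83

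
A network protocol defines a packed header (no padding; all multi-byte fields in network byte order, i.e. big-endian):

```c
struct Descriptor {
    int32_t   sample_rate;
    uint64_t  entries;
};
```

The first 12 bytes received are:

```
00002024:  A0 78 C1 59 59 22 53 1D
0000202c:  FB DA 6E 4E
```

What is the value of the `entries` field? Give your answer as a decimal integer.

6422787406828301902

`entries` follows `sample_rate` (4 bytes), so it starts at byte offset 4 and occupies 8 bytes.
Bytes at offsets 4..11: 59 22 53 1D FB DA 6E 4E.
Big-endian stores the most-significant byte at the lowest address.
The bytes are already most-significant first: 0x5922531DFBDA6E4E.
0x5922531DFBDA6E4E = 6422787406828301902.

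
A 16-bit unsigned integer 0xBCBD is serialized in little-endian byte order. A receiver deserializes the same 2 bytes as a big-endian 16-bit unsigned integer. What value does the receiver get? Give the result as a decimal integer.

Stored little-endian, the bytes at ascending addresses are BD BC.
Read back as big-endian, the last byte is least significant, giving 0xBDBC.
0xBDBC = 48572.

48572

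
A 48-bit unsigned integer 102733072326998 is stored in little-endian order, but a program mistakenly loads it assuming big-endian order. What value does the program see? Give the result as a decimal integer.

94975826620253

102733072326998 in 48-bit hexadecimal is 0x5D6F68486156.
Stored little-endian, the bytes at ascending addresses are 56 61 48 68 6F 5D.
Read back as big-endian, the last byte is least significant, giving 0x566148686F5D.
0x566148686F5D = 94975826620253.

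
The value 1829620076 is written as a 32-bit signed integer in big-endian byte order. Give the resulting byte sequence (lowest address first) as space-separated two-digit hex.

1829620076 in hexadecimal, padded to 32 bits, is 0x6D0DC96C.
Split into bytes (most-significant first): 6D 0D C9 6C.
In big-endian order the high byte comes first in memory.
So the memory order matches the most-significant-first order: 6D 0D C9 6C.

6D 0D C9 6C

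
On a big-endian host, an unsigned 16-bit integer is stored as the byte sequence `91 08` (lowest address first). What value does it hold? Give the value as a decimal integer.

In big-endian order the high byte comes first in memory.
The bytes are already most-significant first: 0x9108.
0x9108 = 37128.

37128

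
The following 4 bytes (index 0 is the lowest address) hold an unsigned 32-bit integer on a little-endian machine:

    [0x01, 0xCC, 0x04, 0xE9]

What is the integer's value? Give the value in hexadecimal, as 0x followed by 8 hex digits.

0xE904CC01

Little-endian: lowest address holds the least-significant byte.
Reassemble most-significant byte first: E9 04 CC 01 → 0xE904CC01.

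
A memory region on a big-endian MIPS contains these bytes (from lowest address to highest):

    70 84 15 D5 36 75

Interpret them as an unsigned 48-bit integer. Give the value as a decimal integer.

In big-endian order the high byte comes first in memory.
The bytes are already most-significant first: 0x708415D53675.
0x708415D53675 = 123712604288629.

123712604288629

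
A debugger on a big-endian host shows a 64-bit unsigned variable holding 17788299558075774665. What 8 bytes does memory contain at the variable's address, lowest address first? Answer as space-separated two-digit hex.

F6 DC BC 33 9D 58 36 C9

17788299558075774665 in hexadecimal, padded to 64 bits, is 0xF6DCBC339D5836C9.
Split into bytes (most-significant first): F6 DC BC 33 9D 58 36 C9.
In big-endian order the high byte comes first in memory.
So the memory order matches the most-significant-first order: F6 DC BC 33 9D 58 36 C9.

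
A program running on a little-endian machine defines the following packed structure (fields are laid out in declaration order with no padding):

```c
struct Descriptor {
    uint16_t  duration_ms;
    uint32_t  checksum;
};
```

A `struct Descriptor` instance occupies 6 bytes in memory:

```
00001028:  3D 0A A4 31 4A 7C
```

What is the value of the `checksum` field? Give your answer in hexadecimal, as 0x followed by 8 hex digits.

`checksum` follows `duration_ms` (2 bytes), so it starts at byte offset 2 and occupies 4 bytes.
Bytes at offsets 2..5: A4 31 4A 7C.
Little-endian stores the least-significant byte at the lowest address.
Reassemble most-significant byte first: 7C 4A 31 A4 → 0x7C4A31A4.

0x7C4A31A4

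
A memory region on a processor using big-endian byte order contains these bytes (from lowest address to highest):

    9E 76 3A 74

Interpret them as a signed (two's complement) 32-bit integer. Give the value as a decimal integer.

Big-endian: lowest address holds the most-significant byte.
The bytes are already most-significant first: 0x9E763A74.
Top bit is set, so as a signed 32-bit value this is 0x9E763A74 − 2^32 = -1636418956.

-1636418956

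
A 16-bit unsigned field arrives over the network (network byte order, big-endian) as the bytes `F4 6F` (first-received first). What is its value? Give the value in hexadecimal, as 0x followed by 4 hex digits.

0xF46F

Big-endian: lowest address holds the most-significant byte.
The bytes are already most-significant first: 0xF46F.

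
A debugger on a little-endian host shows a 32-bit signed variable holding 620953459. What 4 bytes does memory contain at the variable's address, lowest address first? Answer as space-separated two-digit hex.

73 FF 02 25

620953459 in hexadecimal, padded to 32 bits, is 0x2502FF73.
Split into bytes (most-significant first): 25 02 FF 73.
Little-endian stores the least-significant byte at the lowest address.
So at ascending addresses the bytes are 73 FF 02 25.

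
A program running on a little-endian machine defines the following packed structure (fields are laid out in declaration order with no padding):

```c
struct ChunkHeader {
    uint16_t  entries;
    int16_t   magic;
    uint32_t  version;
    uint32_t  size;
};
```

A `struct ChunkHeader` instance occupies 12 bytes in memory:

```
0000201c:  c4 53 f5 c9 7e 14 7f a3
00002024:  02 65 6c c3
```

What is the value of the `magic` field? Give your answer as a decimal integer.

-13835

`magic` follows `entries` (2 bytes), so it starts at byte offset 2 and occupies 2 bytes.
Bytes at offsets 2..3: F5 C9.
Little-endian: lowest address holds the least-significant byte.
Reassemble most-significant byte first: C9 F5 → 0xC9F5.
Top bit is set, so as a signed 16-bit value this is 0xC9F5 − 2^16 = -13835.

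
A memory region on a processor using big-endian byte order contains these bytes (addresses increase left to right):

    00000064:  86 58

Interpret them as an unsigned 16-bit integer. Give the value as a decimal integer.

Big-endian: lowest address holds the most-significant byte.
The bytes are already most-significant first: 0x8658.
0x8658 = 34392.

34392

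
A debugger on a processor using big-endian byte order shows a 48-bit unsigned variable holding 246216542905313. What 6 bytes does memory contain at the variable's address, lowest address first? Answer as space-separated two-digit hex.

DF EE C1 93 E3 E1

246216542905313 in hexadecimal, padded to 48 bits, is 0xDFEEC193E3E1.
Split into bytes (most-significant first): DF EE C1 93 E3 E1.
In big-endian order the high byte comes first in memory.
So the memory order matches the most-significant-first order: DF EE C1 93 E3 E1.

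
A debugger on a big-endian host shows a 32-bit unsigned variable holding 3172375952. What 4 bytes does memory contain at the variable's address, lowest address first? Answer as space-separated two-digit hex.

BD 16 9D 90

3172375952 in hexadecimal, padded to 32 bits, is 0xBD169D90.
Split into bytes (most-significant first): BD 16 9D 90.
Big-endian stores the most-significant byte at the lowest address.
So the memory order matches the most-significant-first order: BD 16 9D 90.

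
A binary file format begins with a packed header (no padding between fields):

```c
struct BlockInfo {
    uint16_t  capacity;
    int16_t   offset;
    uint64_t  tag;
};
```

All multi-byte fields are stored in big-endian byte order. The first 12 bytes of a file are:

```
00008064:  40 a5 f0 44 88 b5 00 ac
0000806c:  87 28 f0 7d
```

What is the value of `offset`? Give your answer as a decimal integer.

-4028

`offset` follows `capacity` (2 bytes), so it starts at byte offset 2 and occupies 2 bytes.
Bytes at offsets 2..3: F0 44.
In big-endian order the high byte comes first in memory.
The bytes are already most-significant first: 0xF044.
Top bit is set, so as a signed 16-bit value this is 0xF044 − 2^16 = -4028.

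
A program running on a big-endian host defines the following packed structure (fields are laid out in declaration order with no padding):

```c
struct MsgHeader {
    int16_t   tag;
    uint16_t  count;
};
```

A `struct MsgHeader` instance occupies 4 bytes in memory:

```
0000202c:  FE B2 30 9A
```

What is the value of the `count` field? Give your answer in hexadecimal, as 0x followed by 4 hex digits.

0x309A

`count` follows `tag` (2 bytes), so it starts at byte offset 2 and occupies 2 bytes.
Bytes at offsets 2..3: 30 9A.
In big-endian order the high byte comes first in memory.
The bytes are already most-significant first: 0x309A.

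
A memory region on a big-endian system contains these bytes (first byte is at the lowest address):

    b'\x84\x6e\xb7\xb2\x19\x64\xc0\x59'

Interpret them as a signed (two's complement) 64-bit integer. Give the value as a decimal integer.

-8903977437706796967

Big-endian: lowest address holds the most-significant byte.
The bytes are already most-significant first: 0x846EB7B21964C059.
Top bit is set, so as a signed 64-bit value this is 0x846EB7B21964C059 − 2^64 = -8903977437706796967.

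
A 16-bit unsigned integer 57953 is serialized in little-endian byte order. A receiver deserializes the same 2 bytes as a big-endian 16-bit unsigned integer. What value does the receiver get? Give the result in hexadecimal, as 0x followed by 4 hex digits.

0x61E2

57953 in 16-bit hexadecimal is 0xE261.
Stored little-endian, the bytes at ascending addresses are 61 E2.
Read back as big-endian, the last byte is least significant, giving 0x61E2.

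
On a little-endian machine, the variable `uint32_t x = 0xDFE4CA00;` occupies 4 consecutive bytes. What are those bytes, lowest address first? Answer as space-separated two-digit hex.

00 CA E4 DF

Split into bytes (most-significant first): DF E4 CA 00.
Little-endian stores the least-significant byte at the lowest address.
So at ascending addresses the bytes are 00 CA E4 DF.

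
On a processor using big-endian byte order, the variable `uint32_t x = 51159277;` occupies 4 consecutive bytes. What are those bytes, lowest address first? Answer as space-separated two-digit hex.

03 0C A0 ED

51159277 in hexadecimal, padded to 32 bits, is 0x030CA0ED.
Split into bytes (most-significant first): 03 0C A0 ED.
In big-endian order the high byte comes first in memory.
So the memory order matches the most-significant-first order: 03 0C A0 ED.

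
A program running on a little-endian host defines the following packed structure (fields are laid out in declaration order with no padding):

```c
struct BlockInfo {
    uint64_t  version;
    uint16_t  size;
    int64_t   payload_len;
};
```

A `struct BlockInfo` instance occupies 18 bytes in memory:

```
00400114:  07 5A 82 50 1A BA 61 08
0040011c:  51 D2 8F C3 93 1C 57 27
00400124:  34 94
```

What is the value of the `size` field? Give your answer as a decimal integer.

`size` follows `version` (8 bytes), so it starts at byte offset 8 and occupies 2 bytes.
Bytes at offsets 8..9: 51 D2.
In little-endian order the low byte comes first in memory.
Reassemble most-significant byte first: D2 51 → 0xD251.
0xD251 = 53841.

53841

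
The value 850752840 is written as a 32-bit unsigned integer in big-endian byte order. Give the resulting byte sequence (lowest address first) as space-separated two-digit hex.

850752840 in hexadecimal, padded to 32 bits, is 0x32B57548.
Split into bytes (most-significant first): 32 B5 75 48.
Big-endian: lowest address holds the most-significant byte.
So the memory order matches the most-significant-first order: 32 B5 75 48.

32 B5 75 48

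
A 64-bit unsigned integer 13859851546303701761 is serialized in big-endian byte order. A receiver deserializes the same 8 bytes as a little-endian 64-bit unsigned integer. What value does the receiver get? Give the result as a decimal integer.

13859851546303701761 in 64-bit hexadecimal is 0xC058158C7914A301.
Stored big-endian, the bytes at ascending addresses are C0 58 15 8C 79 14 A3 01.
Read back as little-endian, the first byte is least significant, giving 0x01A314798C1558C0.
0x01A314798C1558C0 = 117960527515572416.

117960527515572416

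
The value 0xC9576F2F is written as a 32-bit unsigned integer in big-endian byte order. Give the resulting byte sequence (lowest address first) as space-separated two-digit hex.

Split into bytes (most-significant first): C9 57 6F 2F.
Big-endian stores the most-significant byte at the lowest address.
So the memory order matches the most-significant-first order: C9 57 6F 2F.

C9 57 6F 2F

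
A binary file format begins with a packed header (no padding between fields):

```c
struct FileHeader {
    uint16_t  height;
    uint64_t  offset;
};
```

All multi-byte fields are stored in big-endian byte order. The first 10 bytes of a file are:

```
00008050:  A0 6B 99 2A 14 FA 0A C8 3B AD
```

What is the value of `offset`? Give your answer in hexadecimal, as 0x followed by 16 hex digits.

`offset` follows `height` (2 bytes), so it starts at byte offset 2 and occupies 8 bytes.
Bytes at offsets 2..9: 99 2A 14 FA 0A C8 3B AD.
Big-endian stores the most-significant byte at the lowest address.
The bytes are already most-significant first: 0x992A14FA0AC83BAD.

0x992A14FA0AC83BAD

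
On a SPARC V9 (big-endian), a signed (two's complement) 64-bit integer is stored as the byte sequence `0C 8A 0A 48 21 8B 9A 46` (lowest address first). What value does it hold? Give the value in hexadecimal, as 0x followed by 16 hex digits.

0x0C8A0A48218B9A46

In big-endian order the high byte comes first in memory.
The bytes are already most-significant first: 0x0C8A0A48218B9A46.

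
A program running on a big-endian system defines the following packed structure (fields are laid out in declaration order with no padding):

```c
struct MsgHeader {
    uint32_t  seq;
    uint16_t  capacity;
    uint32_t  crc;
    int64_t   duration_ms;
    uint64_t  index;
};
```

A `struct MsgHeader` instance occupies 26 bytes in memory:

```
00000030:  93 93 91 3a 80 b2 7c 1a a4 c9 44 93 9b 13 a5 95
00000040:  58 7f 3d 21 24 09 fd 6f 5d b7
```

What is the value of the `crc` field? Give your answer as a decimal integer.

`crc` follows `seq` (4 B), `capacity` (2 B), so it starts at offset 4 + 2 = 6 and occupies 4 bytes.
Bytes at offsets 6..9: 7C 1A A4 C9.
In big-endian order the high byte comes first in memory.
The bytes are already most-significant first: 0x7C1AA4C9.
0x7C1AA4C9 = 2082120905.

2082120905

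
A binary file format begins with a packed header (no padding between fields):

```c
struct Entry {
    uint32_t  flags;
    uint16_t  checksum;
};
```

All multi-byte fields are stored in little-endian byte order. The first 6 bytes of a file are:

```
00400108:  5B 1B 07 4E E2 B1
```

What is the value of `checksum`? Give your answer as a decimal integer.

`checksum` follows `flags` (4 bytes), so it starts at byte offset 4 and occupies 2 bytes.
Bytes at offsets 4..5: E2 B1.
Little-endian stores the least-significant byte at the lowest address.
Reassemble most-significant byte first: B1 E2 → 0xB1E2.
0xB1E2 = 45538.

45538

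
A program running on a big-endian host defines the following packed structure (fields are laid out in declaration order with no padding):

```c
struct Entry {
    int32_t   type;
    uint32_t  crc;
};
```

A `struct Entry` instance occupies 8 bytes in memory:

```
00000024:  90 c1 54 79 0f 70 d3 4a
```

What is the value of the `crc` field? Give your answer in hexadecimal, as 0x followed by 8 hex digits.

`crc` follows `type` (4 bytes), so it starts at byte offset 4 and occupies 4 bytes.
Bytes at offsets 4..7: 0F 70 D3 4A.
Big-endian stores the most-significant byte at the lowest address.
The bytes are already most-significant first: 0x0F70D34A.

0x0F70D34A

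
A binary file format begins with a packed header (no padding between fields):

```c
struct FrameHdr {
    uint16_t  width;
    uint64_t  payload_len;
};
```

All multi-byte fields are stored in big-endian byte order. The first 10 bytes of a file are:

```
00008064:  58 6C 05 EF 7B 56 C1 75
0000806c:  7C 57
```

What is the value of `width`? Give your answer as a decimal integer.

`width` is the first field, at byte offset 0, occupying 2 bytes.
Bytes at offsets 0..1: 58 6C.
In big-endian order the high byte comes first in memory.
The bytes are already most-significant first: 0x586C.
0x586C = 22636.

22636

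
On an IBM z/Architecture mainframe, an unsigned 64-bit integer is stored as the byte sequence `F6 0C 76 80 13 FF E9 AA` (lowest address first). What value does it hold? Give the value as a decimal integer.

17729676125514230186

Big-endian: lowest address holds the most-significant byte.
The bytes are already most-significant first: 0xF60C768013FFE9AA.
0xF60C768013FFE9AA = 17729676125514230186.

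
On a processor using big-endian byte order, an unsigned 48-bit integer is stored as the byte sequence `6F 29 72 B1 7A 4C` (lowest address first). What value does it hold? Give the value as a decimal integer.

122223808576076

Big-endian stores the most-significant byte at the lowest address.
The bytes are already most-significant first: 0x6F2972B17A4C.
0x6F2972B17A4C = 122223808576076.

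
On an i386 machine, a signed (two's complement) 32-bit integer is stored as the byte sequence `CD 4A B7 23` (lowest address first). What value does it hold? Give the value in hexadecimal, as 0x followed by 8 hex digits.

In little-endian order the low byte comes first in memory.
Reassemble most-significant byte first: 23 B7 4A CD → 0x23B74ACD.

0x23B74ACD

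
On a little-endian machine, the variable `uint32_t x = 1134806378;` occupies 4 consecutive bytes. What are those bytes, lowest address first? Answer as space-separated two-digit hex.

1134806378 in hexadecimal, padded to 32 bits, is 0x43A3C56A.
Split into bytes (most-significant first): 43 A3 C5 6A.
In little-endian order the low byte comes first in memory.
So at ascending addresses the bytes are 6A C5 A3 43.

6A C5 A3 43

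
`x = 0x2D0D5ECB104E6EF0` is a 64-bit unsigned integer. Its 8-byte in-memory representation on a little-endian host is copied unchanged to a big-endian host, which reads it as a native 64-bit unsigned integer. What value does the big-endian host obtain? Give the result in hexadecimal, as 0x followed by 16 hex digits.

Stored little-endian, the bytes at ascending addresses are F0 6E 4E 10 CB 5E 0D 2D.
Read back as big-endian, the last byte is least significant, giving 0xF06E4E10CB5E0D2D.

0xF06E4E10CB5E0D2D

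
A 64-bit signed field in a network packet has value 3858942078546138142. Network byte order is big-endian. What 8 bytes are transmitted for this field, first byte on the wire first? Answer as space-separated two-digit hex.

35 8D B7 5F F8 8C D4 1E

3858942078546138142 in hexadecimal, padded to 64 bits, is 0x358DB75FF88CD41E.
Split into bytes (most-significant first): 35 8D B7 5F F8 8C D4 1E.
In big-endian order the high byte comes first in memory.
So the memory order matches the most-significant-first order: 35 8D B7 5F F8 8C D4 1E.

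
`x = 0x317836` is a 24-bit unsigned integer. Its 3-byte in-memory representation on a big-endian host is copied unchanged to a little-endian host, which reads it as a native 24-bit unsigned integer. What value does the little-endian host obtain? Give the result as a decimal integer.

Stored big-endian, the bytes at ascending addresses are 31 78 36.
Read back as little-endian, the first byte is least significant, giving 0x367831.
0x367831 = 3569713.

3569713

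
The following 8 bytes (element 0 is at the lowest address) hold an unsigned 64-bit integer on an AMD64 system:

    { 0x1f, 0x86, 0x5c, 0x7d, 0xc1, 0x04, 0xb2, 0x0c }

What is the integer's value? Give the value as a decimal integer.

In little-endian order the low byte comes first in memory.
Reassemble most-significant byte first: 0C B2 04 C1 7D 5C 86 1F → 0x0CB204C17D5C861F.
0x0CB204C17D5C861F = 914798903388046879.

914798903388046879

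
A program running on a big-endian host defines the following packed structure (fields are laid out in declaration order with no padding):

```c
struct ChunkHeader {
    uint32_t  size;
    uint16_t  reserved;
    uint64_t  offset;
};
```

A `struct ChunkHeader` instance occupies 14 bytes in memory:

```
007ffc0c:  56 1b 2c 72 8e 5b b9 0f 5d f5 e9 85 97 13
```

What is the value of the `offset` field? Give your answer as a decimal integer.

`offset` follows `size` (4 B), `reserved` (2 B), so it starts at offset 4 + 2 = 6 and occupies 8 bytes.
Bytes at offsets 6..13: B9 0F 5D F5 E9 85 97 13.
In big-endian order the high byte comes first in memory.
The bytes are already most-significant first: 0xB90F5DF5E9859713.
0xB90F5DF5E9859713 = 13334980332433544979.

13334980332433544979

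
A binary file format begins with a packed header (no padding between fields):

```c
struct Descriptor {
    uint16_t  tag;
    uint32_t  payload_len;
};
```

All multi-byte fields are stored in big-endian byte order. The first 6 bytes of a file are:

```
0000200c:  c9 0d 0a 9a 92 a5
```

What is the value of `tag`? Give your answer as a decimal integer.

51469

`tag` is the first field, at byte offset 0, occupying 2 bytes.
Bytes at offsets 0..1: C9 0D.
Big-endian stores the most-significant byte at the lowest address.
The bytes are already most-significant first: 0xC90D.
0xC90D = 51469.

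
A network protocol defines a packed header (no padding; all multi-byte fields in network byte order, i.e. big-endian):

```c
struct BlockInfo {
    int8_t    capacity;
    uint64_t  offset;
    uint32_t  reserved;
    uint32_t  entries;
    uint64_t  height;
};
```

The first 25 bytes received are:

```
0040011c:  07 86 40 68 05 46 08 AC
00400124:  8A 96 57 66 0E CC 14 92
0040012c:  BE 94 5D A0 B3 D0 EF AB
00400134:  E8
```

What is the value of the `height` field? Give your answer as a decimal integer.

10690877784612383720

`height` follows `capacity` (1 B), `offset` (8 B), `reserved` (4 B), `entries` (4 B), so it starts at offset 1 + 8 + 4 + 4 = 17 and occupies 8 bytes.
Bytes at offsets 17..24: 94 5D A0 B3 D0 EF AB E8.
Big-endian stores the most-significant byte at the lowest address.
The bytes are already most-significant first: 0x945DA0B3D0EFABE8.
0x945DA0B3D0EFABE8 = 10690877784612383720.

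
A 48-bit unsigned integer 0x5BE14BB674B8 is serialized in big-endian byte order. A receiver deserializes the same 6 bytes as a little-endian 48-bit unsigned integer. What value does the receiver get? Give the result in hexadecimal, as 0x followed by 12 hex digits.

0xB874B64BE15B

Stored big-endian, the bytes at ascending addresses are 5B E1 4B B6 74 B8.
Read back as little-endian, the first byte is least significant, giving 0xB874B64BE15B.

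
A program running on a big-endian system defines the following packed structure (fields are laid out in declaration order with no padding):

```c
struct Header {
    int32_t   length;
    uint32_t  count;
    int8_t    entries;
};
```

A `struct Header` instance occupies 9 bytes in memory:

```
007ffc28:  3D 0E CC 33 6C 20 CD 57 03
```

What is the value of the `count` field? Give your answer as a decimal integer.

1814089047

`count` follows `length` (4 bytes), so it starts at byte offset 4 and occupies 4 bytes.
Bytes at offsets 4..7: 6C 20 CD 57.
Big-endian: lowest address holds the most-significant byte.
The bytes are already most-significant first: 0x6C20CD57.
0x6C20CD57 = 1814089047.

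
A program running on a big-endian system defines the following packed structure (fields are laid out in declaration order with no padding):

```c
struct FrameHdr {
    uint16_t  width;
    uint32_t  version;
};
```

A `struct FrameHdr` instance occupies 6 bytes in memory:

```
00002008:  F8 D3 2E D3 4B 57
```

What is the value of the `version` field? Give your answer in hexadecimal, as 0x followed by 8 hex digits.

`version` follows `width` (2 bytes), so it starts at byte offset 2 and occupies 4 bytes.
Bytes at offsets 2..5: 2E D3 4B 57.
Big-endian stores the most-significant byte at the lowest address.
The bytes are already most-significant first: 0x2ED34B57.

0x2ED34B57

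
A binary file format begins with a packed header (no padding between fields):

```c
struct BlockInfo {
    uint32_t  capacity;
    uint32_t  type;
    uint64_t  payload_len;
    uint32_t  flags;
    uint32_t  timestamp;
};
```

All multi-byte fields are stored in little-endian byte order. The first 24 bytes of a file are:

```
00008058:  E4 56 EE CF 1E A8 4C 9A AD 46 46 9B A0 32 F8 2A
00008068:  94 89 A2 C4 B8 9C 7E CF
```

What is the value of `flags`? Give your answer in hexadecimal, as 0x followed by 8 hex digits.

`flags` follows `capacity` (4 B), `type` (4 B), `payload_len` (8 B), so it starts at offset 4 + 4 + 8 = 16 and occupies 4 bytes.
Bytes at offsets 16..19: 94 89 A2 C4.
Little-endian: lowest address holds the least-significant byte.
Reassemble most-significant byte first: C4 A2 89 94 → 0xC4A28994.

0xC4A28994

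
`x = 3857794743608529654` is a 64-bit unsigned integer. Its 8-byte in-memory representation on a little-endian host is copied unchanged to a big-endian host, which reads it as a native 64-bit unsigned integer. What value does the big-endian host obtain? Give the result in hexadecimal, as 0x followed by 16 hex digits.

3857794743608529654 in 64-bit hexadecimal is 0x3589A3E13D27D2F6.
Stored little-endian, the bytes at ascending addresses are F6 D2 27 3D E1 A3 89 35.
Read back as big-endian, the last byte is least significant, giving 0xF6D2273DE1A38935.

0xF6D2273DE1A38935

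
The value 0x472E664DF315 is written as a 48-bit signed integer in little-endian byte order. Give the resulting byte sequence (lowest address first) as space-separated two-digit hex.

15 F3 4D 66 2E 47

Split into bytes (most-significant first): 47 2E 66 4D F3 15.
Little-endian: lowest address holds the least-significant byte.
So at ascending addresses the bytes are 15 F3 4D 66 2E 47.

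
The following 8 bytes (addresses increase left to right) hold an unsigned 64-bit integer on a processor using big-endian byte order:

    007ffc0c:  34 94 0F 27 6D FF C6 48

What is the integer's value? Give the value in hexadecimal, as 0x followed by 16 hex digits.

Big-endian stores the most-significant byte at the lowest address.
The bytes are already most-significant first: 0x34940F276DFFC648.

0x34940F276DFFC648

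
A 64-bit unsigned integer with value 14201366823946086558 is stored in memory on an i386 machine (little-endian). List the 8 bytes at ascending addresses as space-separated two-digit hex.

9E E8 52 62 E2 63 15 C5

14201366823946086558 in hexadecimal, padded to 64 bits, is 0xC51563E26252E89E.
Split into bytes (most-significant first): C5 15 63 E2 62 52 E8 9E.
In little-endian order the low byte comes first in memory.
So at ascending addresses the bytes are 9E E8 52 62 E2 63 15 C5.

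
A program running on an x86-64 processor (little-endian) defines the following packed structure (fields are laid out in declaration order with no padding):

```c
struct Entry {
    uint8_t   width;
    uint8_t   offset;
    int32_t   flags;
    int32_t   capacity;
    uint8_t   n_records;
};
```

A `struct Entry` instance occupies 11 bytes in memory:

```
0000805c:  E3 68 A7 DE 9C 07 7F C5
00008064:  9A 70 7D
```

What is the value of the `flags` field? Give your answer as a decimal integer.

`flags` follows `width` (1 B), `offset` (1 B), so it starts at offset 1 + 1 = 2 and occupies 4 bytes.
Bytes at offsets 2..5: A7 DE 9C 07.
In little-endian order the low byte comes first in memory.
Reassemble most-significant byte first: 07 9C DE A7 → 0x079CDEA7.
0x079CDEA7 = 127721127.

127721127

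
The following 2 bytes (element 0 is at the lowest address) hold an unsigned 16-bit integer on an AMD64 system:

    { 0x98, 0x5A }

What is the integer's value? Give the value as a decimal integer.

In little-endian order the low byte comes first in memory.
Reassemble most-significant byte first: 5A 98 → 0x5A98.
0x5A98 = 23192.

23192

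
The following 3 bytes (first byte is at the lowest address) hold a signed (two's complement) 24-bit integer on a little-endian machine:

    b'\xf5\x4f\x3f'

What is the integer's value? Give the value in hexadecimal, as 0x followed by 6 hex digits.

0x3F4FF5

In little-endian order the low byte comes first in memory.
Reassemble most-significant byte first: 3F 4F F5 → 0x3F4FF5.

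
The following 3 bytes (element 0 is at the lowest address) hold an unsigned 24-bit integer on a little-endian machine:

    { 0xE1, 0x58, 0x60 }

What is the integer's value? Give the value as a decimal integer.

6314209

Little-endian stores the least-significant byte at the lowest address.
Reassemble most-significant byte first: 60 58 E1 → 0x6058E1.
0x6058E1 = 6314209.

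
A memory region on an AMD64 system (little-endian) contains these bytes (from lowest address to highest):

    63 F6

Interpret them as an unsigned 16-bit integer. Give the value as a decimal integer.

Little-endian: lowest address holds the least-significant byte.
Reassemble most-significant byte first: F6 63 → 0xF663.
0xF663 = 63075.

63075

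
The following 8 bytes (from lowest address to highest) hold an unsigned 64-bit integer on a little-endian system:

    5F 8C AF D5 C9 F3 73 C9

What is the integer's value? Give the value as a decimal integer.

Little-endian: lowest address holds the least-significant byte.
Reassemble most-significant byte first: C9 73 F3 C9 D5 AF 8C 5F → 0xC973F3C9D5AF8C5F.
0xC973F3C9D5AF8C5F = 14516214072144268383.

14516214072144268383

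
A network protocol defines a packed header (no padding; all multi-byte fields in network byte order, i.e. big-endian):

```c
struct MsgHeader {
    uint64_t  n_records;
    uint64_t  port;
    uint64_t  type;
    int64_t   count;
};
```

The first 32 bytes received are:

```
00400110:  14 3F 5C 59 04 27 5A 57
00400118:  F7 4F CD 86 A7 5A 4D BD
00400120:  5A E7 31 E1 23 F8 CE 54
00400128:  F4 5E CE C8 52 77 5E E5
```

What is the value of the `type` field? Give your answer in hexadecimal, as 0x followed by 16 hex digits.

0x5AE731E123F8CE54

`type` follows `n_records` (8 B), `port` (8 B), so it starts at offset 8 + 8 = 16 and occupies 8 bytes.
Bytes at offsets 16..23: 5A E7 31 E1 23 F8 CE 54.
In big-endian order the high byte comes first in memory.
The bytes are already most-significant first: 0x5AE731E123F8CE54.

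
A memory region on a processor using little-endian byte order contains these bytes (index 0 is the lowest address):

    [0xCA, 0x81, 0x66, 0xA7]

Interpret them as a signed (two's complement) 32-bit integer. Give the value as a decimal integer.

Little-endian stores the least-significant byte at the lowest address.
Reassemble most-significant byte first: A7 66 81 CA → 0xA76681CA.
Top bit is set, so as a signed 32-bit value this is 0xA76681CA − 2^32 = -1486454326.

-1486454326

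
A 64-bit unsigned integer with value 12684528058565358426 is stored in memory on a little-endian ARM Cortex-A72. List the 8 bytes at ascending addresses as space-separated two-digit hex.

12684528058565358426 in hexadecimal, padded to 64 bits, is 0xB0087F105243735A.
Split into bytes (most-significant first): B0 08 7F 10 52 43 73 5A.
In little-endian order the low byte comes first in memory.
So at ascending addresses the bytes are 5A 73 43 52 10 7F 08 B0.

5A 73 43 52 10 7F 08 B0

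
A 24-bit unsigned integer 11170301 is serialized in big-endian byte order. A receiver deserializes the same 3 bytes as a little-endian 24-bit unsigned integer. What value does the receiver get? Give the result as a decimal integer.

16609706

11170301 in 24-bit hexadecimal is 0xAA71FD.
Stored big-endian, the bytes at ascending addresses are AA 71 FD.
Read back as little-endian, the first byte is least significant, giving 0xFD71AA.
0xFD71AA = 16609706.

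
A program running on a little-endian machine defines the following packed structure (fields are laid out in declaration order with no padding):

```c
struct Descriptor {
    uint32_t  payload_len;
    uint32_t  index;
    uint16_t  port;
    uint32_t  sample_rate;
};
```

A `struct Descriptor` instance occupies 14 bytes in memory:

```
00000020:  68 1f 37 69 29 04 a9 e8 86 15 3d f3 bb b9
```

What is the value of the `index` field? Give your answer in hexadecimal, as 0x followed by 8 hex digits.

`index` follows `payload_len` (4 bytes), so it starts at byte offset 4 and occupies 4 bytes.
Bytes at offsets 4..7: 29 04 A9 E8.
Little-endian: lowest address holds the least-significant byte.
Reassemble most-significant byte first: E8 A9 04 29 → 0xE8A90429.

0xE8A90429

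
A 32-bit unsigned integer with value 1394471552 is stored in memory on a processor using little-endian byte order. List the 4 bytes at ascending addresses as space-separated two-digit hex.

80 F2 1D 53

1394471552 in hexadecimal, padded to 32 bits, is 0x531DF280.
Split into bytes (most-significant first): 53 1D F2 80.
In little-endian order the low byte comes first in memory.
So at ascending addresses the bytes are 80 F2 1D 53.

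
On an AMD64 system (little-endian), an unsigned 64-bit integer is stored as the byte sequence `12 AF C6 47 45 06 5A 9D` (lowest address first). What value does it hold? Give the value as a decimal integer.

Little-endian stores the least-significant byte at the lowest address.
Reassemble most-significant byte first: 9D 5A 06 45 47 C6 AF 12 → 0x9D5A064547C6AF12.
0x9D5A064547C6AF12 = 11338381906485358354.

11338381906485358354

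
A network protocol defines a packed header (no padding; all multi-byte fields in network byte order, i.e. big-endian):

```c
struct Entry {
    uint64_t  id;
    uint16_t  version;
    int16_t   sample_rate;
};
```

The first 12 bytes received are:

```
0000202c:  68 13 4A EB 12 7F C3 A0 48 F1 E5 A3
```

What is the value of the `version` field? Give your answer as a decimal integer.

`version` follows `id` (8 bytes), so it starts at byte offset 8 and occupies 2 bytes.
Bytes at offsets 8..9: 48 F1.
In big-endian order the high byte comes first in memory.
The bytes are already most-significant first: 0x48F1.
0x48F1 = 18673.

18673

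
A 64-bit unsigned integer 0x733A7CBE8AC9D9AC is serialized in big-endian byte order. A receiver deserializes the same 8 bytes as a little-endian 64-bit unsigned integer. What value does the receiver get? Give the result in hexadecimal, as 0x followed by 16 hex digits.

Stored big-endian, the bytes at ascending addresses are 73 3A 7C BE 8A C9 D9 AC.
Read back as little-endian, the first byte is least significant, giving 0xACD9C98ABE7C3A73.

0xACD9C98ABE7C3A73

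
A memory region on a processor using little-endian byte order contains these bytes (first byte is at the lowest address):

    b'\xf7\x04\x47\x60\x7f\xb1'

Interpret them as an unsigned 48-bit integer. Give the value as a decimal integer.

Little-endian stores the least-significant byte at the lowest address.
Reassemble most-significant byte first: B1 7F 60 47 04 F7 → 0xB17F604704F7.
0xB17F604704F7 = 195160634230007.

195160634230007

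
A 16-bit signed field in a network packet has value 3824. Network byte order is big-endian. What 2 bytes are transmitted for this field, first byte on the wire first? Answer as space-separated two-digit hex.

0E F0

3824 in hexadecimal, padded to 16 bits, is 0x0EF0.
Split into bytes (most-significant first): 0E F0.
In big-endian order the high byte comes first in memory.
So the memory order matches the most-significant-first order: 0E F0.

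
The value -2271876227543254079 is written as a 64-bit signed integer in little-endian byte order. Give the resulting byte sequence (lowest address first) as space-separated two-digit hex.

Two's complement of -2271876227543254079 in 64 bits: 2271876227543254079 = 0x1F8753645C5EC43F; invert → 0xE078AC9BA3A13BC0; add 1 → 0xE078AC9BA3A13BC1.
Split into bytes (most-significant first): E0 78 AC 9B A3 A1 3B C1.
In little-endian order the low byte comes first in memory.
So at ascending addresses the bytes are C1 3B A1 A3 9B AC 78 E0.

C1 3B A1 A3 9B AC 78 E0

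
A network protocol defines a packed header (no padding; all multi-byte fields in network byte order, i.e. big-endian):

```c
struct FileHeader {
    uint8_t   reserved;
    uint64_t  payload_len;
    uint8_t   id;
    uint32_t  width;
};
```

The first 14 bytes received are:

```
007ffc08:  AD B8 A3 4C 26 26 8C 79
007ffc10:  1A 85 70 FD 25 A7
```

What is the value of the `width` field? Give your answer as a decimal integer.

1895638439

`width` follows `reserved` (1 B), `payload_len` (8 B), `id` (1 B), so it starts at offset 1 + 8 + 1 = 10 and occupies 4 bytes.
Bytes at offsets 10..13: 70 FD 25 A7.
In big-endian order the high byte comes first in memory.
The bytes are already most-significant first: 0x70FD25A7.
0x70FD25A7 = 1895638439.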